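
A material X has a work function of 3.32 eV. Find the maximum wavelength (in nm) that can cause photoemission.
373.45 nm

The threshold wavelength is when the photon energy equals the work function:
hc/λ₀ = φ

Solving for λ₀:
λ₀ = hc/φ = (6.626×10⁻³⁴ J·s)(3×10⁸ m/s) / (3.32 eV × 1.602×10⁻¹⁹ J/eV)
λ₀ = 373.45 nm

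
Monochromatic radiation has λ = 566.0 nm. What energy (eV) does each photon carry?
2.1905 eV

Using E = hf = hc/λ:

E = hc/λ = (6.626×10⁻³⁴ J·s)(3×10⁸ m/s) / (566.0×10⁻⁹ m)
E = 2.1905 eV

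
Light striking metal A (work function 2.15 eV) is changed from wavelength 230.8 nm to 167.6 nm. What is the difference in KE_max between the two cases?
2.0257 eV

Using Einstein's equation: KE_max = hc/λ - φ

For λ₁ = 230.8 nm:
KE₁ = hc/λ₁ - φ = 5.3719 - 2.15 = 3.2219 eV

For λ₂ = 167.6 nm:
KE₂ = hc/λ₂ - φ = 7.3976 - 2.15 = 5.2476 eV

Change in KE:
ΔKE = KE₂ - KE₁ = 5.2476 - 3.2219 = 2.0257 eV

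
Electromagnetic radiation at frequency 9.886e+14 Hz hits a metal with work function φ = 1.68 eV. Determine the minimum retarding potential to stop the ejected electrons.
2.4085 V

The stopping potential V_s satisfies: eV_s = KE_max

First, find KE_max using Einstein's equation:
E_photon = hf = (6.626×10⁻³⁴ J·s)(9.886e+14 Hz) = 4.0885 eV
KE_max = E_photon - φ = 4.0885 - 1.68 = 2.4085 eV

Since eV_s = KE_max:
V_s = KE_max/e = 2.4085 V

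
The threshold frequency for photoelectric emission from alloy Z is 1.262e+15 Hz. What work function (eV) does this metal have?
5.22 eV

At the threshold frequency, photon energy equals work function:
φ = hf₀

Calculating:
φ = (6.626×10⁻³⁴ J·s)(1.262e+15 Hz)
φ = 5.22 eV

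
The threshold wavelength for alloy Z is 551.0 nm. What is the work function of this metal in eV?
2.25 eV

At the threshold wavelength, photon energy equals work function:
φ = hc/λ₀

Calculating:
φ = (6.626×10⁻³⁴ J·s)(3×10⁸ m/s) / (551.0×10⁻⁹ m)
φ = 2.25 eV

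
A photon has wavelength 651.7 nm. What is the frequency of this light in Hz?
4.6002e+14 Hz

Using the wave equation: c = fλ

Solving for frequency:
f = c/λ = (3×10⁸ m/s) / (651.7×10⁻⁹ m)
f = 4.6002e+14 Hz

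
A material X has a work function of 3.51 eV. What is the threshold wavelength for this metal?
353.23 nm

The threshold wavelength is when the photon energy equals the work function:
hc/λ₀ = φ

Solving for λ₀:
λ₀ = hc/φ = (6.626×10⁻³⁴ J·s)(3×10⁸ m/s) / (3.51 eV × 1.602×10⁻¹⁹ J/eV)
λ₀ = 353.23 nm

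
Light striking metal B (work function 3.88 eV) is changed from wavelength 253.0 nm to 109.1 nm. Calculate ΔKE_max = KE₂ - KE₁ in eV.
6.4637 eV

Using Einstein's equation: KE_max = hc/λ - φ

For λ₁ = 253.0 nm:
KE₁ = hc/λ₁ - φ = 4.9006 - 3.88 = 1.0206 eV

For λ₂ = 109.1 nm:
KE₂ = hc/λ₂ - φ = 11.3643 - 3.88 = 7.4843 eV

Change in KE:
ΔKE = KE₂ - KE₁ = 7.4843 - 1.0206 = 6.4637 eV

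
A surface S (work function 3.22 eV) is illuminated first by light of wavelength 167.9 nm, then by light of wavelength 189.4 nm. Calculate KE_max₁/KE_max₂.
1.2520

Using Einstein's equation: KE_max = hc/λ - φ

For λ₁ = 167.9 nm:
E₁ = hc/λ₁ = 7.3844 eV
KE₁ = E₁ - φ = 7.3844 - 3.22 = 4.1644 eV

For λ₂ = 189.4 nm:
E₂ = hc/λ₂ = 6.5462 eV
KE₂ = E₂ - φ = 6.5462 - 3.22 = 3.3262 eV

Ratio: KE₁/KE₂ = 4.1644/3.3262 = 1.2520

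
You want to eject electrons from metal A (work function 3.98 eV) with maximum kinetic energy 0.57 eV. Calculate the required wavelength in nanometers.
272.49 nm

From Einstein's equation: KE_max = hc/λ - φ

Rearranging for λ:
hc/λ = KE_max + φ
λ = hc/(KE_max + φ)

Required photon energy:
E_photon = KE_max + φ = 0.57 + 3.98 = 4.55 eV

Required wavelength:
λ = hc/E_photon = (6.626×10⁻³⁴)(3×10⁸) / (4.55 × 1.602×10⁻¹⁹)
λ = 272.49 nm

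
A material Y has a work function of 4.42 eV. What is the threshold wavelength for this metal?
280.51 nm

The threshold wavelength is when the photon energy equals the work function:
hc/λ₀ = φ

Solving for λ₀:
λ₀ = hc/φ = (6.626×10⁻³⁴ J·s)(3×10⁸ m/s) / (4.42 eV × 1.602×10⁻¹⁹ J/eV)
λ₀ = 280.51 nm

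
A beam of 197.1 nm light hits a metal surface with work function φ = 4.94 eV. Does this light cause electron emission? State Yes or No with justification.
Yes

For photoemission, the photon energy must exceed the work function.

Photon energy: E = hc/λ = 6.2904 eV
Work function: φ = 4.94 eV

Since E_photon (6.2904 eV) > φ (4.94 eV), photoemission WILL occur.
The threshold wavelength is λ₀ = hc/φ = 251.0 nm.
Since 197.1 nm < 251.0 nm, the light has sufficient energy.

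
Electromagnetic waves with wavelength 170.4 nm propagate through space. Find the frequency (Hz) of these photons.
1.7593e+15 Hz

Using the wave equation: c = fλ

Solving for frequency:
f = c/λ = (3×10⁸ m/s) / (170.4×10⁻⁹ m)
f = 1.7593e+15 Hz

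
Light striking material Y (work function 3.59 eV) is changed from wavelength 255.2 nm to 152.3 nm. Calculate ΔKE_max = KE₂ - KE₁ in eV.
3.2825 eV

Using Einstein's equation: KE_max = hc/λ - φ

For λ₁ = 255.2 nm:
KE₁ = hc/λ₁ - φ = 4.8583 - 3.59 = 1.2683 eV

For λ₂ = 152.3 nm:
KE₂ = hc/λ₂ - φ = 8.1408 - 3.59 = 4.5508 eV

Change in KE:
ΔKE = KE₂ - KE₁ = 4.5508 - 1.2683 = 3.2825 eV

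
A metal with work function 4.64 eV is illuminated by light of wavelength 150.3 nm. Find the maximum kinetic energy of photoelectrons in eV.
3.6091 eV

Using Einstein's photoelectric equation: KE_max = hf - φ = hc/λ - φ

First, calculate the photon energy:
E_photon = hc/λ = (6.626×10⁻³⁴ J·s)(3×10⁸ m/s) / (150.3×10⁻⁹ m)
E_photon = 8.2491 eV

Then, the maximum kinetic energy:
KE_max = E_photon - φ = 8.2491 eV - 4.64 eV = 3.6091 eV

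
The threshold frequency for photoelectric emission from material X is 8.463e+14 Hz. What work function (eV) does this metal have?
3.50 eV

At the threshold frequency, photon energy equals work function:
φ = hf₀

Calculating:
φ = (6.626×10⁻³⁴ J·s)(8.463e+14 Hz)
φ = 3.50 eV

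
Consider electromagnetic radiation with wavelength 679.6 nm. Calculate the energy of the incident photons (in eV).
1.8244 eV

Using E = hf = hc/λ:

E = hc/λ = (6.626×10⁻³⁴ J·s)(3×10⁸ m/s) / (679.6×10⁻⁹ m)
E = 1.8244 eV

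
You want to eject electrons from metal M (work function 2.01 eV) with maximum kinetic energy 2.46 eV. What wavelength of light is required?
277.37 nm

From Einstein's equation: KE_max = hc/λ - φ

Rearranging for λ:
hc/λ = KE_max + φ
λ = hc/(KE_max + φ)

Required photon energy:
E_photon = KE_max + φ = 2.46 + 2.01 = 4.47 eV

Required wavelength:
λ = hc/E_photon = (6.626×10⁻³⁴)(3×10⁸) / (4.47 × 1.602×10⁻¹⁹)
λ = 277.37 nm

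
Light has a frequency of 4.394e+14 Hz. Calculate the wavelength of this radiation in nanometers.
682.28 nm

Using the wave equation: c = fλ

Solving for wavelength:
λ = c/f = (3×10⁸ m/s) / (4.394e+14 Hz)
λ = 682.28 nm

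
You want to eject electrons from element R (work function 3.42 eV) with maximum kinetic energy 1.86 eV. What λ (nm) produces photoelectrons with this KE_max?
234.82 nm

From Einstein's equation: KE_max = hc/λ - φ

Rearranging for λ:
hc/λ = KE_max + φ
λ = hc/(KE_max + φ)

Required photon energy:
E_photon = KE_max + φ = 1.86 + 3.42 = 5.28 eV

Required wavelength:
λ = hc/E_photon = (6.626×10⁻³⁴)(3×10⁸) / (5.28 × 1.602×10⁻¹⁹)
λ = 234.82 nm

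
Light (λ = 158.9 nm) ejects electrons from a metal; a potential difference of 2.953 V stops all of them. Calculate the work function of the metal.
4.85 eV

The stopping potential gives the maximum kinetic energy: KE_max = eV_s = 2.953 eV

From Einstein's photoelectric equation: KE_max = hc/λ - φ
Rearranging: φ = hc/λ - KE_max

Calculate photon energy:
E_photon = hc/λ = (6.626×10⁻³⁴ J·s)(3×10⁸ m/s) / (158.9×10⁻⁹ m) = 7.8027 eV

Therefore:
φ = 7.8027 - 2.953 = 4.85 eV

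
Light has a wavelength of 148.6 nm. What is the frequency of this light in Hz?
2.0174e+15 Hz

Using the wave equation: c = fλ

Solving for frequency:
f = c/λ = (3×10⁸ m/s) / (148.6×10⁻⁹ m)
f = 2.0174e+15 Hz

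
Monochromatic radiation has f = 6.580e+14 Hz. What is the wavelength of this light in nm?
455.61 nm

Using the wave equation: c = fλ

Solving for wavelength:
λ = c/f = (3×10⁸ m/s) / (6.580e+14 Hz)
λ = 455.61 nm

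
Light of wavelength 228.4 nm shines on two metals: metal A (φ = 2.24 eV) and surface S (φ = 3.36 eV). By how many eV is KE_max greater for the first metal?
1.1200 eV

Using KE_max = hc/λ - φ for each metal:

Photon energy: E = hc/λ = 5.4284 eV

For metal A (φ₁ = 2.24 eV):
KE₁ = E - φ₁ = 5.4284 - 2.24 = 3.1884 eV

For surface S (φ₂ = 3.36 eV):
KE₂ = E - φ₂ = 5.4284 - 3.36 = 2.0684 eV

Difference:
ΔKE = KE₁ - KE₂ = 3.1884 - 2.0684 = 1.1200 eV

Note: The difference equals the difference in work functions: 3.36 - 2.24 = 1.12 eV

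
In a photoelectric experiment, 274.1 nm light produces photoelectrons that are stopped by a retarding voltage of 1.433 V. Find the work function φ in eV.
3.09 eV

The stopping potential gives the maximum kinetic energy: KE_max = eV_s = 1.433 eV

From Einstein's photoelectric equation: KE_max = hc/λ - φ
Rearranging: φ = hc/λ - KE_max

Calculate photon energy:
E_photon = hc/λ = (6.626×10⁻³⁴ J·s)(3×10⁸ m/s) / (274.1×10⁻⁹ m) = 4.5233 eV

Therefore:
φ = 4.5233 - 1.433 = 3.09 eV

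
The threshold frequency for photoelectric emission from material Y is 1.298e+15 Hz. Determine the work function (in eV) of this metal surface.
5.37 eV

At the threshold frequency, photon energy equals work function:
φ = hf₀

Calculating:
φ = (6.626×10⁻³⁴ J·s)(1.298e+15 Hz)
φ = 5.37 eV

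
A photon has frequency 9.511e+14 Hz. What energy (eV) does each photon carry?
3.9334 eV

Using E = hf:

E = hf = (6.626×10⁻³⁴ J·s)(9.511e+14 Hz)
E = 3.9334 eV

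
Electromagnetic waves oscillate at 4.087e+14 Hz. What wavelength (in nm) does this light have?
733.53 nm

Using the wave equation: c = fλ

Solving for wavelength:
λ = c/f = (3×10⁸ m/s) / (4.087e+14 Hz)
λ = 733.53 nm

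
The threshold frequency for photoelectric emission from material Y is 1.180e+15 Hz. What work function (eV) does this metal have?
4.88 eV

At the threshold frequency, photon energy equals work function:
φ = hf₀

Calculating:
φ = (6.626×10⁻³⁴ J·s)(1.180e+15 Hz)
φ = 4.88 eV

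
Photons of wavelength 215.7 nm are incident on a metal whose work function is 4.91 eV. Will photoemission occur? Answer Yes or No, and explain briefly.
Yes

For photoemission, the photon energy must exceed the work function.

Photon energy: E = hc/λ = 5.7480 eV
Work function: φ = 4.91 eV

Since E_photon (5.7480 eV) > φ (4.91 eV), photoemission WILL occur.
The threshold wavelength is λ₀ = hc/φ = 252.5 nm.
Since 215.7 nm < 252.5 nm, the light has sufficient energy.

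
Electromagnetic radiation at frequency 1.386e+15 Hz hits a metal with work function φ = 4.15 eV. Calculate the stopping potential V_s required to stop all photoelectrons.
1.5820 V

The stopping potential V_s satisfies: eV_s = KE_max

First, find KE_max using Einstein's equation:
E_photon = hf = (6.626×10⁻³⁴ J·s)(1.386e+15 Hz) = 5.7320 eV
KE_max = E_photon - φ = 5.7320 - 4.15 = 1.5820 eV

Since eV_s = KE_max:
V_s = KE_max/e = 1.5820 V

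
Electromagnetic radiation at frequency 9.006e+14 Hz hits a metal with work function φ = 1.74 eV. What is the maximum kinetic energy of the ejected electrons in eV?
1.9846 eV

Using Einstein's photoelectric equation: KE_max = hf - φ

First, calculate the photon energy:
E_photon = hf = (6.626×10⁻³⁴ J·s)(9.006e+14 Hz)
E_photon = 3.7246 eV

Then, the maximum kinetic energy:
KE_max = E_photon - φ = 3.7246 eV - 1.74 eV = 1.9846 eV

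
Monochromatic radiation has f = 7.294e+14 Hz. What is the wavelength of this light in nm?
411.01 nm

Using the wave equation: c = fλ

Solving for wavelength:
λ = c/f = (3×10⁸ m/s) / (7.294e+14 Hz)
λ = 411.01 nm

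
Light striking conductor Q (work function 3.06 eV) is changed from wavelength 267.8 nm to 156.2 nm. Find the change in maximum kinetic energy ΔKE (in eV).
3.3078 eV

Using Einstein's equation: KE_max = hc/λ - φ

For λ₁ = 267.8 nm:
KE₁ = hc/λ₁ - φ = 4.6297 - 3.06 = 1.5697 eV

For λ₂ = 156.2 nm:
KE₂ = hc/λ₂ - φ = 7.9375 - 3.06 = 4.8775 eV

Change in KE:
ΔKE = KE₂ - KE₁ = 4.8775 - 1.5697 = 3.3078 eV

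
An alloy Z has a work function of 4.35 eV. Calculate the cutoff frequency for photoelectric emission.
1.0518e+15 Hz

The threshold frequency is when the photon energy equals the work function:
hf₀ = φ

Solving for f₀:
f₀ = φ/h = (4.35 eV × 1.602×10⁻¹⁹ J/eV) / (6.626×10⁻³⁴ J·s)
f₀ = 1.0518e+15 Hz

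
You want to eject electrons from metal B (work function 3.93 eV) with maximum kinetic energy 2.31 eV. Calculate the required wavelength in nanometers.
198.69 nm

From Einstein's equation: KE_max = hc/λ - φ

Rearranging for λ:
hc/λ = KE_max + φ
λ = hc/(KE_max + φ)

Required photon energy:
E_photon = KE_max + φ = 2.31 + 3.93 = 6.24 eV

Required wavelength:
λ = hc/E_photon = (6.626×10⁻³⁴)(3×10⁸) / (6.24 × 1.602×10⁻¹⁹)
λ = 198.69 nm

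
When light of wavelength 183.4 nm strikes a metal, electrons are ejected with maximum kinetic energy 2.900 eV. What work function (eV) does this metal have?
3.86 eV

From Einstein's photoelectric equation: KE_max = hf - φ = hc/λ - φ

Rearranging for φ:
φ = hc/λ - KE_max

Calculate photon energy:
E_photon = hc/λ = 6.7603 eV

Therefore:
φ = 6.7603 - 2.900 = 3.86 eV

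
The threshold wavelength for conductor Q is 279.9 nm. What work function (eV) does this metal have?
4.43 eV

At the threshold wavelength, photon energy equals work function:
φ = hc/λ₀

Calculating:
φ = (6.626×10⁻³⁴ J·s)(3×10⁸ m/s) / (279.9×10⁻⁹ m)
φ = 4.43 eV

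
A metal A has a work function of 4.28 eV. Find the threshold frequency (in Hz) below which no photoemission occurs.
1.0349e+15 Hz

The threshold frequency is when the photon energy equals the work function:
hf₀ = φ

Solving for f₀:
f₀ = φ/h = (4.28 eV × 1.602×10⁻¹⁹ J/eV) / (6.626×10⁻³⁴ J·s)
f₀ = 1.0349e+15 Hz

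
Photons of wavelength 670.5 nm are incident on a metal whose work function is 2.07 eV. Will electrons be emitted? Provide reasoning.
No

For photoemission, the photon energy must exceed the work function.

Photon energy: E = hc/λ = 1.8491 eV
Work function: φ = 2.07 eV

Since E_photon (1.8491 eV) < φ (2.07 eV), photoemission will NOT occur.
The threshold wavelength is λ₀ = hc/φ = 599.0 nm.
Since 670.5 nm > 599.0 nm, the photons lack sufficient energy.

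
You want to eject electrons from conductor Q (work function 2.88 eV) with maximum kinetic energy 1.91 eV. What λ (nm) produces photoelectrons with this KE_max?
258.84 nm

From Einstein's equation: KE_max = hc/λ - φ

Rearranging for λ:
hc/λ = KE_max + φ
λ = hc/(KE_max + φ)

Required photon energy:
E_photon = KE_max + φ = 1.91 + 2.88 = 4.79 eV

Required wavelength:
λ = hc/E_photon = (6.626×10⁻³⁴)(3×10⁸) / (4.79 × 1.602×10⁻¹⁹)
λ = 258.84 nm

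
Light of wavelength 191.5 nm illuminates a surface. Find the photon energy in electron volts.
6.4744 eV

Using E = hf = hc/λ:

E = hc/λ = (6.626×10⁻³⁴ J·s)(3×10⁸ m/s) / (191.5×10⁻⁹ m)
E = 6.4744 eV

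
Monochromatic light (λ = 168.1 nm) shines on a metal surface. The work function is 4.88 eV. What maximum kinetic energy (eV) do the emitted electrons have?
2.4956 eV

Using Einstein's photoelectric equation: KE_max = hf - φ = hc/λ - φ

First, calculate the photon energy:
E_photon = hc/λ = (6.626×10⁻³⁴ J·s)(3×10⁸ m/s) / (168.1×10⁻⁹ m)
E_photon = 7.3756 eV

Then, the maximum kinetic energy:
KE_max = E_photon - φ = 7.3756 eV - 4.88 eV = 2.4956 eV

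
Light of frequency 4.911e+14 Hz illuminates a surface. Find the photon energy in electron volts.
2.0310 eV

Using E = hf:

E = hf = (6.626×10⁻³⁴ J·s)(4.911e+14 Hz)
E = 2.0310 eV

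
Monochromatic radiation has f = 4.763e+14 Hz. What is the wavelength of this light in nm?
629.42 nm

Using the wave equation: c = fλ

Solving for wavelength:
λ = c/f = (3×10⁸ m/s) / (4.763e+14 Hz)
λ = 629.42 nm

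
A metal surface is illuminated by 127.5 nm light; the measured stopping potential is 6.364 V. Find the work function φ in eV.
3.36 eV

The stopping potential gives the maximum kinetic energy: KE_max = eV_s = 6.364 eV

From Einstein's photoelectric equation: KE_max = hc/λ - φ
Rearranging: φ = hc/λ - KE_max

Calculate photon energy:
E_photon = hc/λ = (6.626×10⁻³⁴ J·s)(3×10⁸ m/s) / (127.5×10⁻⁹ m) = 9.7243 eV

Therefore:
φ = 9.7243 - 6.364 = 3.36 eV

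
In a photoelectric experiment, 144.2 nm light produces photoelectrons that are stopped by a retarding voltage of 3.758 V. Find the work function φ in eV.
4.84 eV

The stopping potential gives the maximum kinetic energy: KE_max = eV_s = 3.758 eV

From Einstein's photoelectric equation: KE_max = hc/λ - φ
Rearranging: φ = hc/λ - KE_max

Calculate photon energy:
E_photon = hc/λ = (6.626×10⁻³⁴ J·s)(3×10⁸ m/s) / (144.2×10⁻⁹ m) = 8.5981 eV

Therefore:
φ = 8.5981 - 3.758 = 4.84 eV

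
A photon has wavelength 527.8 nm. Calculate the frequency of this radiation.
5.6800e+14 Hz

Using the wave equation: c = fλ

Solving for frequency:
f = c/λ = (3×10⁸ m/s) / (527.8×10⁻⁹ m)
f = 5.6800e+14 Hz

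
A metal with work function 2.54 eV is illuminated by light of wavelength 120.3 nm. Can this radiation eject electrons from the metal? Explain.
Yes

For photoemission, the photon energy must exceed the work function.

Photon energy: E = hc/λ = 10.3063 eV
Work function: φ = 2.54 eV

Since E_photon (10.3063 eV) > φ (2.54 eV), photoemission WILL occur.
The threshold wavelength is λ₀ = hc/φ = 488.1 nm.
Since 120.3 nm < 488.1 nm, the light has sufficient energy.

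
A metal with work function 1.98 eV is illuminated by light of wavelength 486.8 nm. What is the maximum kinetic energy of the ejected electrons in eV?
0.5669 eV

Using Einstein's photoelectric equation: KE_max = hf - φ = hc/λ - φ

First, calculate the photon energy:
E_photon = hc/λ = (6.626×10⁻³⁴ J·s)(3×10⁸ m/s) / (486.8×10⁻⁹ m)
E_photon = 2.5469 eV

Then, the maximum kinetic energy:
KE_max = E_photon - φ = 2.5469 eV - 1.98 eV = 0.5669 eV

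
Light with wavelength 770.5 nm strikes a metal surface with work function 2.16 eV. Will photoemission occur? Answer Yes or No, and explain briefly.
No

For photoemission, the photon energy must exceed the work function.

Photon energy: E = hc/λ = 1.6091 eV
Work function: φ = 2.16 eV

Since E_photon (1.6091 eV) < φ (2.16 eV), photoemission will NOT occur.
The threshold wavelength is λ₀ = hc/φ = 574.0 nm.
Since 770.5 nm > 574.0 nm, the photons lack sufficient energy.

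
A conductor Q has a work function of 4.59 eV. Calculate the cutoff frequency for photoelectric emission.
1.1099e+15 Hz

The threshold frequency is when the photon energy equals the work function:
hf₀ = φ

Solving for f₀:
f₀ = φ/h = (4.59 eV × 1.602×10⁻¹⁹ J/eV) / (6.626×10⁻³⁴ J·s)
f₀ = 1.1099e+15 Hz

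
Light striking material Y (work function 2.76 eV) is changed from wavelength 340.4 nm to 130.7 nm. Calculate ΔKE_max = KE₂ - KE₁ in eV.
5.8439 eV

Using Einstein's equation: KE_max = hc/λ - φ

For λ₁ = 340.4 nm:
KE₁ = hc/λ₁ - φ = 3.6423 - 2.76 = 0.8823 eV

For λ₂ = 130.7 nm:
KE₂ = hc/λ₂ - φ = 9.4862 - 2.76 = 6.7262 eV

Change in KE:
ΔKE = KE₂ - KE₁ = 6.7262 - 0.8823 = 5.8439 eV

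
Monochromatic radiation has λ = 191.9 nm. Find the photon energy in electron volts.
6.4609 eV

Using E = hf = hc/λ:

E = hc/λ = (6.626×10⁻³⁴ J·s)(3×10⁸ m/s) / (191.9×10⁻⁹ m)
E = 6.4609 eV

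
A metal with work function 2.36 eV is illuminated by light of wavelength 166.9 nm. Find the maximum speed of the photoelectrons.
1.3353e+06 m/s

First, find the maximum kinetic energy:
E_photon = hc/λ = 7.4287 eV
KE_max = E_photon - φ = 7.4287 - 2.36 = 5.0687 eV

Convert to Joules: KE_max = 5.0687 × 1.602×10⁻¹⁹ J = 8.1209e-19 J

Then use KE = ½mv² to find velocity:
v = √(2·KE/m) = √(2 × 8.1209e-19 J / 9.109e-31 kg)
v = 1.3353e+06 m/s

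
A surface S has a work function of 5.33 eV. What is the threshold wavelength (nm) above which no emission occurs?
232.62 nm

The threshold wavelength is when the photon energy equals the work function:
hc/λ₀ = φ

Solving for λ₀:
λ₀ = hc/φ = (6.626×10⁻³⁴ J·s)(3×10⁸ m/s) / (5.33 eV × 1.602×10⁻¹⁹ J/eV)
λ₀ = 232.62 nm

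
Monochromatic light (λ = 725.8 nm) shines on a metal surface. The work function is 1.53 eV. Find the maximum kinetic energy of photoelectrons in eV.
0.1782 eV

Using Einstein's photoelectric equation: KE_max = hf - φ = hc/λ - φ

First, calculate the photon energy:
E_photon = hc/λ = (6.626×10⁻³⁴ J·s)(3×10⁸ m/s) / (725.8×10⁻⁹ m)
E_photon = 1.7082 eV

Then, the maximum kinetic energy:
KE_max = E_photon - φ = 1.7082 eV - 1.53 eV = 0.1782 eV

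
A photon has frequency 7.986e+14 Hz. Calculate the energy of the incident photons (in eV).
3.3027 eV

Using E = hf:

E = hf = (6.626×10⁻³⁴ J·s)(7.986e+14 Hz)
E = 3.3027 eV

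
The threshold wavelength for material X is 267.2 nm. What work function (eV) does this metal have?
4.64 eV

At the threshold wavelength, photon energy equals work function:
φ = hc/λ₀

Calculating:
φ = (6.626×10⁻³⁴ J·s)(3×10⁸ m/s) / (267.2×10⁻⁹ m)
φ = 4.64 eV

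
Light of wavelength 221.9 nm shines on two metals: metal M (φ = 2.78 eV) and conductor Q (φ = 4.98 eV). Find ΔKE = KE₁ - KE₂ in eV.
2.2000 eV

Using KE_max = hc/λ - φ for each metal:

Photon energy: E = hc/λ = 5.5874 eV

For metal M (φ₁ = 2.78 eV):
KE₁ = E - φ₁ = 5.5874 - 2.78 = 2.8074 eV

For conductor Q (φ₂ = 4.98 eV):
KE₂ = E - φ₂ = 5.5874 - 4.98 = 0.6074 eV

Difference:
ΔKE = KE₁ - KE₂ = 2.8074 - 0.6074 = 2.2000 eV

Note: The difference equals the difference in work functions: 4.98 - 2.78 = 2.20 eV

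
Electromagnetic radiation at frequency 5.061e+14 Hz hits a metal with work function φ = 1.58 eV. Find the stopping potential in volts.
0.5131 V

The stopping potential V_s satisfies: eV_s = KE_max

First, find KE_max using Einstein's equation:
E_photon = hf = (6.626×10⁻³⁴ J·s)(5.061e+14 Hz) = 2.0931 eV
KE_max = E_photon - φ = 2.0931 - 1.58 = 0.5131 eV

Since eV_s = KE_max:
V_s = KE_max/e = 0.5131 V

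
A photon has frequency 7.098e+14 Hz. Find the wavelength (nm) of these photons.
422.36 nm

Using the wave equation: c = fλ

Solving for wavelength:
λ = c/f = (3×10⁸ m/s) / (7.098e+14 Hz)
λ = 422.36 nm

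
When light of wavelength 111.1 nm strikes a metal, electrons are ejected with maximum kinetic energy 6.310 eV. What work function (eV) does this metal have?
4.85 eV

From Einstein's photoelectric equation: KE_max = hf - φ = hc/λ - φ

Rearranging for φ:
φ = hc/λ - KE_max

Calculate photon energy:
E_photon = hc/λ = 11.1597 eV

Therefore:
φ = 11.1597 - 6.310 = 4.85 eV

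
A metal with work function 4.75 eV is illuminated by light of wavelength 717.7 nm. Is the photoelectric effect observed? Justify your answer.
No

For photoemission, the photon energy must exceed the work function.

Photon energy: E = hc/λ = 1.7275 eV
Work function: φ = 4.75 eV

Since E_photon (1.7275 eV) < φ (4.75 eV), photoemission will NOT occur.
The threshold wavelength is λ₀ = hc/φ = 261.0 nm.
Since 717.7 nm > 261.0 nm, the photons lack sufficient energy.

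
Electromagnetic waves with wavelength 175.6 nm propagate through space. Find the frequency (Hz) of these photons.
1.7072e+15 Hz

Using the wave equation: c = fλ

Solving for frequency:
f = c/λ = (3×10⁸ m/s) / (175.6×10⁻⁹ m)
f = 1.7072e+15 Hz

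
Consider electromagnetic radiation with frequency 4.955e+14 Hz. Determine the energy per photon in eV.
2.0492 eV

Using E = hf:

E = hf = (6.626×10⁻³⁴ J·s)(4.955e+14 Hz)
E = 2.0492 eV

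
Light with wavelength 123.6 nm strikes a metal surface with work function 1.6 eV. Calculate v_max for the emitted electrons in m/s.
1.7221e+06 m/s

First, find the maximum kinetic energy:
E_photon = hc/λ = 10.0311 eV
KE_max = E_photon - φ = 10.0311 - 1.6 = 8.4311 eV

Convert to Joules: KE_max = 8.4311 × 1.602×10⁻¹⁹ J = 1.3508e-18 J

Then use KE = ½mv² to find velocity:
v = √(2·KE/m) = √(2 × 1.3508e-18 J / 9.109e-31 kg)
v = 1.7221e+06 m/s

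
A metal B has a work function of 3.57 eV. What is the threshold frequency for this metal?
8.6322e+14 Hz

The threshold frequency is when the photon energy equals the work function:
hf₀ = φ

Solving for f₀:
f₀ = φ/h = (3.57 eV × 1.602×10⁻¹⁹ J/eV) / (6.626×10⁻³⁴ J·s)
f₀ = 8.6322e+14 Hz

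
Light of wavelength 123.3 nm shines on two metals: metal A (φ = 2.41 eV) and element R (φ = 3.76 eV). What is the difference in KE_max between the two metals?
1.3500 eV

Using KE_max = hc/λ - φ for each metal:

Photon energy: E = hc/λ = 10.0555 eV

For metal A (φ₁ = 2.41 eV):
KE₁ = E - φ₁ = 10.0555 - 2.41 = 7.6455 eV

For element R (φ₂ = 3.76 eV):
KE₂ = E - φ₂ = 10.0555 - 3.76 = 6.2955 eV

Difference:
ΔKE = KE₁ - KE₂ = 7.6455 - 6.2955 = 1.3500 eV

Note: The difference equals the difference in work functions: 3.76 - 2.41 = 1.35 eV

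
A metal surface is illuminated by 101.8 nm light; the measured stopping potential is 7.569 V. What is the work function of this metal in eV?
4.61 eV

The stopping potential gives the maximum kinetic energy: KE_max = eV_s = 7.569 eV

From Einstein's photoelectric equation: KE_max = hc/λ - φ
Rearranging: φ = hc/λ - KE_max

Calculate photon energy:
E_photon = hc/λ = (6.626×10⁻³⁴ J·s)(3×10⁸ m/s) / (101.8×10⁻⁹ m) = 12.1792 eV

Therefore:
φ = 12.1792 - 7.569 = 4.61 eV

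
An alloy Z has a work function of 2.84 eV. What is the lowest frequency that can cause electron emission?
6.8671e+14 Hz

The threshold frequency is when the photon energy equals the work function:
hf₀ = φ

Solving for f₀:
f₀ = φ/h = (2.84 eV × 1.602×10⁻¹⁹ J/eV) / (6.626×10⁻³⁴ J·s)
f₀ = 6.8671e+14 Hz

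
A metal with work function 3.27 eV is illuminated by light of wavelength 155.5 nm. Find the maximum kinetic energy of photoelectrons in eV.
4.7033 eV

Using Einstein's photoelectric equation: KE_max = hf - φ = hc/λ - φ

First, calculate the photon energy:
E_photon = hc/λ = (6.626×10⁻³⁴ J·s)(3×10⁸ m/s) / (155.5×10⁻⁹ m)
E_photon = 7.9733 eV

Then, the maximum kinetic energy:
KE_max = E_photon - φ = 7.9733 eV - 3.27 eV = 4.7033 eV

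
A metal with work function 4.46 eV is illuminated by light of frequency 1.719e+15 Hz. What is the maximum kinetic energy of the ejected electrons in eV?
2.6492 eV

Using Einstein's photoelectric equation: KE_max = hf - φ

First, calculate the photon energy:
E_photon = hf = (6.626×10⁻³⁴ J·s)(1.719e+15 Hz)
E_photon = 7.1092 eV

Then, the maximum kinetic energy:
KE_max = E_photon - φ = 7.1092 eV - 4.46 eV = 2.6492 eV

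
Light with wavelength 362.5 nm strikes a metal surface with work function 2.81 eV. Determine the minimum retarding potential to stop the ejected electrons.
0.6103 V

The stopping potential V_s satisfies: eV_s = KE_max

First, find KE_max using Einstein's equation:
E_photon = hc/λ = 3.4203 eV
KE_max = E_photon - φ = 3.4203 - 2.81 = 0.6103 eV

Since eV_s = KE_max:
V_s = KE_max/e = 0.6103 V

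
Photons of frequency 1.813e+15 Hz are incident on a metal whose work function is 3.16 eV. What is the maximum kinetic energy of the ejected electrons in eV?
4.3380 eV

Using Einstein's photoelectric equation: KE_max = hf - φ

First, calculate the photon energy:
E_photon = hf = (6.626×10⁻³⁴ J·s)(1.813e+15 Hz)
E_photon = 7.4980 eV

Then, the maximum kinetic energy:
KE_max = E_photon - φ = 7.4980 eV - 3.16 eV = 4.3380 eV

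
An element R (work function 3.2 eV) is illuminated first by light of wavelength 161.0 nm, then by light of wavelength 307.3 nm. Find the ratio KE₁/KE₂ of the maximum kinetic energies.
5.3927

Using Einstein's equation: KE_max = hc/λ - φ

For λ₁ = 161.0 nm:
E₁ = hc/λ₁ = 7.7009 eV
KE₁ = E₁ - φ = 7.7009 - 3.2 = 4.5009 eV

For λ₂ = 307.3 nm:
E₂ = hc/λ₂ = 4.0346 eV
KE₂ = E₂ - φ = 4.0346 - 3.2 = 0.8346 eV

Ratio: KE₁/KE₂ = 4.5009/0.8346 = 5.3927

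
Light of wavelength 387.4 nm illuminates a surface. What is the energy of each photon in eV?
3.2004 eV

Using E = hf = hc/λ:

E = hc/λ = (6.626×10⁻³⁴ J·s)(3×10⁸ m/s) / (387.4×10⁻⁹ m)
E = 3.2004 eV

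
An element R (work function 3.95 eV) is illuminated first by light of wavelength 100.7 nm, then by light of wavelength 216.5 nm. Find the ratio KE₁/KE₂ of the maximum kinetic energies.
4.7065

Using Einstein's equation: KE_max = hc/λ - φ

For λ₁ = 100.7 nm:
E₁ = hc/λ₁ = 12.3122 eV
KE₁ = E₁ - φ = 12.3122 - 3.95 = 8.3622 eV

For λ₂ = 216.5 nm:
E₂ = hc/λ₂ = 5.7268 eV
KE₂ = E₂ - φ = 5.7268 - 3.95 = 1.7768 eV

Ratio: KE₁/KE₂ = 8.3622/1.7768 = 4.7065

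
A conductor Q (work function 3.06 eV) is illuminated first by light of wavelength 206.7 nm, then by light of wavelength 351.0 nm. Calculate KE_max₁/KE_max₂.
6.2210

Using Einstein's equation: KE_max = hc/λ - φ

For λ₁ = 206.7 nm:
E₁ = hc/λ₁ = 5.9983 eV
KE₁ = E₁ - φ = 5.9983 - 3.06 = 2.9383 eV

For λ₂ = 351.0 nm:
E₂ = hc/λ₂ = 3.5323 eV
KE₂ = E₂ - φ = 3.5323 - 3.06 = 0.4723 eV

Ratio: KE₁/KE₂ = 2.9383/0.4723 = 6.2210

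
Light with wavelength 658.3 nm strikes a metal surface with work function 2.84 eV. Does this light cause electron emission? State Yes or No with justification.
No

For photoemission, the photon energy must exceed the work function.

Photon energy: E = hc/λ = 1.8834 eV
Work function: φ = 2.84 eV

Since E_photon (1.8834 eV) < φ (2.84 eV), photoemission will NOT occur.
The threshold wavelength is λ₀ = hc/φ = 436.6 nm.
Since 658.3 nm > 436.6 nm, the photons lack sufficient energy.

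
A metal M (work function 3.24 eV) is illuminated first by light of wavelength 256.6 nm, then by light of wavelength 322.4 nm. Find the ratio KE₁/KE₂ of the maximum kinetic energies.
2.6282

Using Einstein's equation: KE_max = hc/λ - φ

For λ₁ = 256.6 nm:
E₁ = hc/λ₁ = 4.8318 eV
KE₁ = E₁ - φ = 4.8318 - 3.24 = 1.5918 eV

For λ₂ = 322.4 nm:
E₂ = hc/λ₂ = 3.8457 eV
KE₂ = E₂ - φ = 3.8457 - 3.24 = 0.6057 eV

Ratio: KE₁/KE₂ = 1.5918/0.6057 = 2.6282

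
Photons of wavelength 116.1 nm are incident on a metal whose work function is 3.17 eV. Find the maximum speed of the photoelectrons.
1.6252e+06 m/s

First, find the maximum kinetic energy:
E_photon = hc/λ = 10.6791 eV
KE_max = E_photon - φ = 10.6791 - 3.17 = 7.5091 eV

Convert to Joules: KE_max = 7.5091 × 1.602×10⁻¹⁹ J = 1.2031e-18 J

Then use KE = ½mv² to find velocity:
v = √(2·KE/m) = √(2 × 1.2031e-18 J / 9.109e-31 kg)
v = 1.6252e+06 m/s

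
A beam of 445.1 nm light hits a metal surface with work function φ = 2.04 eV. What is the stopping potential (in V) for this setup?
0.7455 V

The stopping potential V_s satisfies: eV_s = KE_max

First, find KE_max using Einstein's equation:
E_photon = hc/λ = 2.7855 eV
KE_max = E_photon - φ = 2.7855 - 2.04 = 0.7455 eV

Since eV_s = KE_max:
V_s = KE_max/e = 0.7455 V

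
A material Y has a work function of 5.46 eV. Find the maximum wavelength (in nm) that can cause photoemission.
227.08 nm

The threshold wavelength is when the photon energy equals the work function:
hc/λ₀ = φ

Solving for λ₀:
λ₀ = hc/φ = (6.626×10⁻³⁴ J·s)(3×10⁸ m/s) / (5.46 eV × 1.602×10⁻¹⁹ J/eV)
λ₀ = 227.08 nm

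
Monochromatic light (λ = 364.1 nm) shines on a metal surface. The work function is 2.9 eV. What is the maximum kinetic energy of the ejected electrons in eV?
0.5052 eV

Using Einstein's photoelectric equation: KE_max = hf - φ = hc/λ - φ

First, calculate the photon energy:
E_photon = hc/λ = (6.626×10⁻³⁴ J·s)(3×10⁸ m/s) / (364.1×10⁻⁹ m)
E_photon = 3.4052 eV

Then, the maximum kinetic energy:
KE_max = E_photon - φ = 3.4052 eV - 2.9 eV = 0.5052 eV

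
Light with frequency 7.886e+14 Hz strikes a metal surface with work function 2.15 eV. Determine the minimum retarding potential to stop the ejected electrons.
1.1114 V

The stopping potential V_s satisfies: eV_s = KE_max

First, find KE_max using Einstein's equation:
E_photon = hf = (6.626×10⁻³⁴ J·s)(7.886e+14 Hz) = 3.2614 eV
KE_max = E_photon - φ = 3.2614 - 2.15 = 1.1114 eV

Since eV_s = KE_max:
V_s = KE_max/e = 1.1114 V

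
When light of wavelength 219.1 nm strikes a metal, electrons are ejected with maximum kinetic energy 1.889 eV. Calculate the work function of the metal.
3.77 eV

From Einstein's photoelectric equation: KE_max = hf - φ = hc/λ - φ

Rearranging for φ:
φ = hc/λ - KE_max

Calculate photon energy:
E_photon = hc/λ = 5.6588 eV

Therefore:
φ = 5.6588 - 1.889 = 3.77 eV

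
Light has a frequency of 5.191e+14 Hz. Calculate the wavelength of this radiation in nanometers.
577.52 nm

Using the wave equation: c = fλ

Solving for wavelength:
λ = c/f = (3×10⁸ m/s) / (5.191e+14 Hz)
λ = 577.52 nm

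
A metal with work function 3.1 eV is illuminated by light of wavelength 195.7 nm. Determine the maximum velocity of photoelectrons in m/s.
1.0668e+06 m/s

First, find the maximum kinetic energy:
E_photon = hc/λ = 6.3354 eV
KE_max = E_photon - φ = 6.3354 - 3.1 = 3.2354 eV

Convert to Joules: KE_max = 3.2354 × 1.602×10⁻¹⁹ J = 5.1837e-19 J

Then use KE = ½mv² to find velocity:
v = √(2·KE/m) = √(2 × 5.1837e-19 J / 9.109e-31 kg)
v = 1.0668e+06 m/s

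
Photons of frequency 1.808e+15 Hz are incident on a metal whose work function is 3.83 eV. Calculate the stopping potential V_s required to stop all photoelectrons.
3.6473 V

The stopping potential V_s satisfies: eV_s = KE_max

First, find KE_max using Einstein's equation:
E_photon = hf = (6.626×10⁻³⁴ J·s)(1.808e+15 Hz) = 7.4773 eV
KE_max = E_photon - φ = 7.4773 - 3.83 = 3.6473 eV

Since eV_s = KE_max:
V_s = KE_max/e = 3.6473 V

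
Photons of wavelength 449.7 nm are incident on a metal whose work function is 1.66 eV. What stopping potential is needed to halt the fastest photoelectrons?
1.0970 V

The stopping potential V_s satisfies: eV_s = KE_max

First, find KE_max using Einstein's equation:
E_photon = hc/λ = 2.7570 eV
KE_max = E_photon - φ = 2.7570 - 1.66 = 1.0970 eV

Since eV_s = KE_max:
V_s = KE_max/e = 1.0970 V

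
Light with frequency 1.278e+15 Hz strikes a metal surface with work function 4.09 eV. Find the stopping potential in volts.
1.1954 V

The stopping potential V_s satisfies: eV_s = KE_max

First, find KE_max using Einstein's equation:
E_photon = hf = (6.626×10⁻³⁴ J·s)(1.278e+15 Hz) = 5.2854 eV
KE_max = E_photon - φ = 5.2854 - 4.09 = 1.1954 eV

Since eV_s = KE_max:
V_s = KE_max/e = 1.1954 V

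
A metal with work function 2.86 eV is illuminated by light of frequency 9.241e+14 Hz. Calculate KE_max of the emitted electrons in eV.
0.9618 eV

Using Einstein's photoelectric equation: KE_max = hf - φ

First, calculate the photon energy:
E_photon = hf = (6.626×10⁻³⁴ J·s)(9.241e+14 Hz)
E_photon = 3.8218 eV

Then, the maximum kinetic energy:
KE_max = E_photon - φ = 3.8218 eV - 2.86 eV = 0.9618 eV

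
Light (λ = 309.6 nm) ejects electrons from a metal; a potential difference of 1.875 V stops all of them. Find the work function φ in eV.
2.13 eV

The stopping potential gives the maximum kinetic energy: KE_max = eV_s = 1.875 eV

From Einstein's photoelectric equation: KE_max = hc/λ - φ
Rearranging: φ = hc/λ - KE_max

Calculate photon energy:
E_photon = hc/λ = (6.626×10⁻³⁴ J·s)(3×10⁸ m/s) / (309.6×10⁻⁹ m) = 4.0047 eV

Therefore:
φ = 4.0047 - 1.875 = 2.13 eV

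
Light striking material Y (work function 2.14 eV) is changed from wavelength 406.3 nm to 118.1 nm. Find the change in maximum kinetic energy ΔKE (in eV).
7.4467 eV

Using Einstein's equation: KE_max = hc/λ - φ

For λ₁ = 406.3 nm:
KE₁ = hc/λ₁ - φ = 3.0515 - 2.14 = 0.9115 eV

For λ₂ = 118.1 nm:
KE₂ = hc/λ₂ - φ = 10.4982 - 2.14 = 8.3582 eV

Change in KE:
ΔKE = KE₂ - KE₁ = 8.3582 - 0.9115 = 7.4467 eV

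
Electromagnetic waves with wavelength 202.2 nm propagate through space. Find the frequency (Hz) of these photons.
1.4827e+15 Hz

Using the wave equation: c = fλ

Solving for frequency:
f = c/λ = (3×10⁸ m/s) / (202.2×10⁻⁹ m)
f = 1.4827e+15 Hz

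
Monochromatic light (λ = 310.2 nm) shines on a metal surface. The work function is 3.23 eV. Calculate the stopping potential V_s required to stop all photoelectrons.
0.7669 V

The stopping potential V_s satisfies: eV_s = KE_max

First, find KE_max using Einstein's equation:
E_photon = hc/λ = 3.9969 eV
KE_max = E_photon - φ = 3.9969 - 3.23 = 0.7669 eV

Since eV_s = KE_max:
V_s = KE_max/e = 0.7669 V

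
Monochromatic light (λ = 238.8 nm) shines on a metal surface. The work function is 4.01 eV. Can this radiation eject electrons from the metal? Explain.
Yes

For photoemission, the photon energy must exceed the work function.

Photon energy: E = hc/λ = 5.1920 eV
Work function: φ = 4.01 eV

Since E_photon (5.1920 eV) > φ (4.01 eV), photoemission WILL occur.
The threshold wavelength is λ₀ = hc/φ = 309.2 nm.
Since 238.8 nm < 309.2 nm, the light has sufficient energy.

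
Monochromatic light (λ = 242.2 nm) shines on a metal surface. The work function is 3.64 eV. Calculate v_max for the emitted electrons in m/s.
7.2131e+05 m/s

First, find the maximum kinetic energy:
E_photon = hc/λ = 5.1191 eV
KE_max = E_photon - φ = 5.1191 - 3.64 = 1.4791 eV

Convert to Joules: KE_max = 1.4791 × 1.602×10⁻¹⁹ J = 2.3698e-19 J

Then use KE = ½mv² to find velocity:
v = √(2·KE/m) = √(2 × 2.3698e-19 J / 9.109e-31 kg)
v = 7.2131e+05 m/s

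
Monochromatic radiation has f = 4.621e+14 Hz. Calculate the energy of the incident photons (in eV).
1.9111 eV

Using E = hf:

E = hf = (6.626×10⁻³⁴ J·s)(4.621e+14 Hz)
E = 1.9111 eV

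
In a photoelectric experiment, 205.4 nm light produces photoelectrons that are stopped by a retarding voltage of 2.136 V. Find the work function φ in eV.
3.90 eV

The stopping potential gives the maximum kinetic energy: KE_max = eV_s = 2.136 eV

From Einstein's photoelectric equation: KE_max = hc/λ - φ
Rearranging: φ = hc/λ - KE_max

Calculate photon energy:
E_photon = hc/λ = (6.626×10⁻³⁴ J·s)(3×10⁸ m/s) / (205.4×10⁻⁹ m) = 6.0362 eV

Therefore:
φ = 6.0362 - 2.136 = 3.90 eV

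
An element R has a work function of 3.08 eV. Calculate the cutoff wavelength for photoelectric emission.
402.55 nm

The threshold wavelength is when the photon energy equals the work function:
hc/λ₀ = φ

Solving for λ₀:
λ₀ = hc/φ = (6.626×10⁻³⁴ J·s)(3×10⁸ m/s) / (3.08 eV × 1.602×10⁻¹⁹ J/eV)
λ₀ = 402.55 nm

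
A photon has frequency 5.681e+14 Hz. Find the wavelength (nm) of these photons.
527.71 nm

Using the wave equation: c = fλ

Solving for wavelength:
λ = c/f = (3×10⁸ m/s) / (5.681e+14 Hz)
λ = 527.71 nm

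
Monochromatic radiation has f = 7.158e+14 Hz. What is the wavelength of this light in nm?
418.82 nm

Using the wave equation: c = fλ

Solving for wavelength:
λ = c/f = (3×10⁸ m/s) / (7.158e+14 Hz)
λ = 418.82 nm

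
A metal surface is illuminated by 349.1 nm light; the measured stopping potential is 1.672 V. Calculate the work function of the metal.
1.88 eV

The stopping potential gives the maximum kinetic energy: KE_max = eV_s = 1.672 eV

From Einstein's photoelectric equation: KE_max = hc/λ - φ
Rearranging: φ = hc/λ - KE_max

Calculate photon energy:
E_photon = hc/λ = (6.626×10⁻³⁴ J·s)(3×10⁸ m/s) / (349.1×10⁻⁹ m) = 3.5515 eV

Therefore:
φ = 3.5515 - 1.672 = 1.88 eV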